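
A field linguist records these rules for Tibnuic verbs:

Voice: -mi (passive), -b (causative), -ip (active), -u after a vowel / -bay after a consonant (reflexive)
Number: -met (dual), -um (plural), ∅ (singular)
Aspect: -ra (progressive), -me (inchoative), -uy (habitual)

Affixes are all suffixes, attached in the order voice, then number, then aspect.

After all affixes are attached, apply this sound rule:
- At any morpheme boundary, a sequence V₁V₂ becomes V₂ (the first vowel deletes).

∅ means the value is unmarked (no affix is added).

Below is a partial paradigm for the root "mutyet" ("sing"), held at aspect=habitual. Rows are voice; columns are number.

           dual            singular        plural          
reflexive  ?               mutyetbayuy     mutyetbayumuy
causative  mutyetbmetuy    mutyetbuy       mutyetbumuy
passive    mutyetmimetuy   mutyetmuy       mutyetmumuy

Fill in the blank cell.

Attach voice reflexive -bay (after consonant 't') → mutyetbay.
Attach number dual -met → mutyetbaymet.
Attach aspect habitual -uy → mutyetbaymetuy.
Vowel deletion: no change.

mutyetbaymetuy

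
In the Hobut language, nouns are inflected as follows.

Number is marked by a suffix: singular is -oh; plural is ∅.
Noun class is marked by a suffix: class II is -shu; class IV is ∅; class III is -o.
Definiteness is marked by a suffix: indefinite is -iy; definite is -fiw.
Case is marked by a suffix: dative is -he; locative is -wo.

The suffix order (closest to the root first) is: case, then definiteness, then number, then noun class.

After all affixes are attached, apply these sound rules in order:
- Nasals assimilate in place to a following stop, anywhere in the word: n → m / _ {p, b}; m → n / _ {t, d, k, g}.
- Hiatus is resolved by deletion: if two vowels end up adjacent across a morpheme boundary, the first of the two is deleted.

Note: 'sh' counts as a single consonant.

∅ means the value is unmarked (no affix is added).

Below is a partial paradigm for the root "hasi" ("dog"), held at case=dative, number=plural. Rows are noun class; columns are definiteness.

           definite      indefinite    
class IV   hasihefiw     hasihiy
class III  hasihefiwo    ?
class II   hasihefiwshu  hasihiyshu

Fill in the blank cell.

Attach case dative -he → hasihe.
Attach definiteness indefinite -iy → hasiheiy.
number = plural: zero marking, form stays hasiheiy.
Attach noun class class III -o → hasiheiyo.
Nasal assimilation: no change.
Apply vowel deletion: hasiheiyo → hasihiyo.

hasihiyo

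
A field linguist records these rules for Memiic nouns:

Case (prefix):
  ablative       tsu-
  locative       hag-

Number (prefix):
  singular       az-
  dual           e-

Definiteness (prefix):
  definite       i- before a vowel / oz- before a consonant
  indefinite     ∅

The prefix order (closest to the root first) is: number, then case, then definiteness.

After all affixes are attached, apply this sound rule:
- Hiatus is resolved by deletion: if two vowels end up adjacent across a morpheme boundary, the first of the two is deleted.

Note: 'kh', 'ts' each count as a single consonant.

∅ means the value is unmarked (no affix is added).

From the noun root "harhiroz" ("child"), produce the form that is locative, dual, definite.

Attach number dual e- → eharhiroz.
Attach case locative hag- → hageharhiroz.
Attach definiteness definite oz- (before consonant 'h') → ozhageharhiroz.
Vowel deletion: no change.

ozhageharhiroz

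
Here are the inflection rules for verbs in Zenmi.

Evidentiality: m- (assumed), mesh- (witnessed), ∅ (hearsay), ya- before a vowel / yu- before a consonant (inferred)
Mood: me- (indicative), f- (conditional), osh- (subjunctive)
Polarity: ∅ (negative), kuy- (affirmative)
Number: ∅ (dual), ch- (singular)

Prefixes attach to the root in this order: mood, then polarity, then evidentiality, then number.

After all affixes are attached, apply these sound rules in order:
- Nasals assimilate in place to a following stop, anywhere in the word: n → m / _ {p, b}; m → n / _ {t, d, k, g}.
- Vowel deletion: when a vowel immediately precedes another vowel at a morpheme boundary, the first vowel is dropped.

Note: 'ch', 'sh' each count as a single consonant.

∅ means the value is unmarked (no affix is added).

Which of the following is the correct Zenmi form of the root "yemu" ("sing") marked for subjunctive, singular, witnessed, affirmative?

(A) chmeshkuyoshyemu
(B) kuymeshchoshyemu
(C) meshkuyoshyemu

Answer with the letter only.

A

Attach mood subjunctive osh- → oshyemu.
Attach polarity affirmative kuy- → kuyoshyemu.
Attach evidentiality witnessed mesh- → meshkuyoshyemu.
Attach number singular ch- → chmeshkuyoshyemu.
Nasal assimilation: no change.
Vowel deletion: no change.
So the correct form is chmeshkuyoshyemu, option (A).
(C) meshkuyoshyemu is wrong: it uses dual instead of singular for number.
(B) kuymeshchoshyemu is wrong: it has the affixes in the wrong order.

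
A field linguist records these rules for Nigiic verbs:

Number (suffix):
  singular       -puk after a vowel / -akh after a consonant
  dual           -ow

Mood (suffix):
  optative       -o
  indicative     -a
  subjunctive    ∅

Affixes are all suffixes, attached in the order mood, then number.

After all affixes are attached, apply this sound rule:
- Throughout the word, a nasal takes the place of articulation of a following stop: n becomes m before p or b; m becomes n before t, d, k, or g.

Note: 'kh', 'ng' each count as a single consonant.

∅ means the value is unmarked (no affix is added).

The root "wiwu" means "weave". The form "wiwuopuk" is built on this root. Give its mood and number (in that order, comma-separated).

Segment: wiwu-o-puk.
mood: -o → optative.
number: -puk/akh → singular.

optative, singular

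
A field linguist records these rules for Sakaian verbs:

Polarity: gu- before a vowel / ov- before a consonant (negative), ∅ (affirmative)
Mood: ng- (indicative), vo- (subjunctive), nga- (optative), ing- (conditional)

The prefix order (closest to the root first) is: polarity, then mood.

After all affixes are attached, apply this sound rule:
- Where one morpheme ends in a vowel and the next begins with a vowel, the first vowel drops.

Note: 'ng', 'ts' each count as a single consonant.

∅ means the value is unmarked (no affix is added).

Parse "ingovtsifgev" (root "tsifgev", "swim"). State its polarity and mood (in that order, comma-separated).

Segment: ing-ov-tsifgev.
polarity: gu/ov- → negative.
mood: ing- → conditional.

negative, conditional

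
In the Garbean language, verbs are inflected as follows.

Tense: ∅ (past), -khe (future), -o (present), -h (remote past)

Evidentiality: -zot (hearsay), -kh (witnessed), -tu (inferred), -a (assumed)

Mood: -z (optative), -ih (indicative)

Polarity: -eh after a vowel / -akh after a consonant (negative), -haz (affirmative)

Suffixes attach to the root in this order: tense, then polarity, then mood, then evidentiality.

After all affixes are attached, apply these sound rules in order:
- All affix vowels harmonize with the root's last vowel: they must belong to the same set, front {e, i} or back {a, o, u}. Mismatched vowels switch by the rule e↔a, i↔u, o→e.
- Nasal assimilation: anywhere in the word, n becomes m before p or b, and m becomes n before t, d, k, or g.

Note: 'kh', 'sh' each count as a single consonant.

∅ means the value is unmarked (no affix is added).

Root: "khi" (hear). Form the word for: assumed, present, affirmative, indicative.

Attach tense present -o → khio.
Attach polarity affirmative -haz → khiohaz.
Attach mood indicative -ih → khiohazih.
Attach evidentiality assumed -a → khiohaziha.
Apply vowel harmony: khiohaziha → khiehezihe.
Nasal assimilation: no change.

khiehezihe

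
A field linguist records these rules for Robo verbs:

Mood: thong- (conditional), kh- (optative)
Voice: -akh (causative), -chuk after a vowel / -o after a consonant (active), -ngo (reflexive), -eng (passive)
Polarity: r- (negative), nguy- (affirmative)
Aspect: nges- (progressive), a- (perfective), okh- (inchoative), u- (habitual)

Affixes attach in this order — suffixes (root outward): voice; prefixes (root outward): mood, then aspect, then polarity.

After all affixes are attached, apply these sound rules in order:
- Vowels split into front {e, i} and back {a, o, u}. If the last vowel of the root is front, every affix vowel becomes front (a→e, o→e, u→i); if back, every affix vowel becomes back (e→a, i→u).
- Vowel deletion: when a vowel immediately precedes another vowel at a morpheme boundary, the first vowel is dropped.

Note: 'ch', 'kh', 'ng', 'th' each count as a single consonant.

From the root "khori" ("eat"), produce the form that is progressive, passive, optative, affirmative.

Attach mood optative kh- → khkhori.
Attach aspect progressive nges- → ngeskhkhori.
Attach voice passive -eng → ngeskhkhorieng.
Attach polarity affirmative nguy- → nguyngeskhkhorieng.
Apply vowel harmony: nguyngeskhkhorieng → ngiyngeskhkhorieng.
Apply vowel deletion: ngiyngeskhkhorieng → ngiyngeskhkhoreng.

ngiyngeskhkhoreng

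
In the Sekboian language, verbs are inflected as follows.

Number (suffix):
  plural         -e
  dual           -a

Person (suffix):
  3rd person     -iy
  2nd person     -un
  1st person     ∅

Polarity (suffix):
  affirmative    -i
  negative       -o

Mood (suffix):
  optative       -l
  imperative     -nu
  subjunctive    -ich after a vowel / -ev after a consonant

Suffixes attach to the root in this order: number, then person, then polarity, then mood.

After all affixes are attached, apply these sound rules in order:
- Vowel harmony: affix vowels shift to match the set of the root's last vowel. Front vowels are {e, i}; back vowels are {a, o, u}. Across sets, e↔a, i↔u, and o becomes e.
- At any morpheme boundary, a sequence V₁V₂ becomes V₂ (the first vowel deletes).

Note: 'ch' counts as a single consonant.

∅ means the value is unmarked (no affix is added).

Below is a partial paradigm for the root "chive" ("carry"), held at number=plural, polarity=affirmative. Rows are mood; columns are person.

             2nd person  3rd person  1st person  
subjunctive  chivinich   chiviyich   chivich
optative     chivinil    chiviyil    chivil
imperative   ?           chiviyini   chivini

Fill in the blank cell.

Attach number plural -e → chivee.
Attach person 2nd person -un → chiveeun.
Attach polarity affirmative -i → chiveeuni.
Attach mood imperative -nu → chiveeuninu.
Apply vowel harmony: chiveeuninu → chiveeinini.
Apply vowel deletion: chiveeinini → chivinini.

chivinini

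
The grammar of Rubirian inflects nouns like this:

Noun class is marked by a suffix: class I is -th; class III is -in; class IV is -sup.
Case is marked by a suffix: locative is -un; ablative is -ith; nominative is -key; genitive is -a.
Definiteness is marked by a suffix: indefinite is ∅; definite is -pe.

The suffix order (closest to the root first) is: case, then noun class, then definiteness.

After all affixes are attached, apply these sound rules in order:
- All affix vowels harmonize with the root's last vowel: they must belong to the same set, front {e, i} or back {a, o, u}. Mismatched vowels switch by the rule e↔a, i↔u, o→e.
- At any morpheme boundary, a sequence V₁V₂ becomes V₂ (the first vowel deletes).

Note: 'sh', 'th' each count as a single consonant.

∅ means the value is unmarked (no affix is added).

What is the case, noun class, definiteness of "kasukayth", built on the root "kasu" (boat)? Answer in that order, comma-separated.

nominative, class I, indefinite

Segment: kasu-key-th.
case: -key → nominative.
noun class: -th → class I.
definiteness: ∅ → indefinite.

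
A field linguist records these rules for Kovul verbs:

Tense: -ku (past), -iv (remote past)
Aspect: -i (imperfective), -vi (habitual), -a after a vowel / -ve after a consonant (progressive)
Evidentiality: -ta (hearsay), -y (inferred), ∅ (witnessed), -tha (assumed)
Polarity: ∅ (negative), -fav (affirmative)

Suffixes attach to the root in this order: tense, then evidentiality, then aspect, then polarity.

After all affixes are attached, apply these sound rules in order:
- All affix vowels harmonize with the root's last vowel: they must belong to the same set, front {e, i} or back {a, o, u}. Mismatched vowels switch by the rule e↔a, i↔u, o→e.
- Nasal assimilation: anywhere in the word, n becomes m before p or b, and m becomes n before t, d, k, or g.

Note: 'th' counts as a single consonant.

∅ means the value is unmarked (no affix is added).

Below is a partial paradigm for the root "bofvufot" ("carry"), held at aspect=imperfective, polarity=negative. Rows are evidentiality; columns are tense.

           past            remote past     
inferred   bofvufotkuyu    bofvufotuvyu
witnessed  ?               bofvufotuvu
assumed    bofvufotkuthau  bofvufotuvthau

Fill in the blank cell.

bofvufotkuu

Attach tense past -ku → bofvufotku.
evidentiality = witnessed: zero marking, form stays bofvufotku.
Attach aspect imperfective -i → bofvufotkui.
polarity = negative: zero marking, form stays bofvufotkui.
Apply vowel harmony: bofvufotkui → bofvufotkuu.
Nasal assimilation: no change.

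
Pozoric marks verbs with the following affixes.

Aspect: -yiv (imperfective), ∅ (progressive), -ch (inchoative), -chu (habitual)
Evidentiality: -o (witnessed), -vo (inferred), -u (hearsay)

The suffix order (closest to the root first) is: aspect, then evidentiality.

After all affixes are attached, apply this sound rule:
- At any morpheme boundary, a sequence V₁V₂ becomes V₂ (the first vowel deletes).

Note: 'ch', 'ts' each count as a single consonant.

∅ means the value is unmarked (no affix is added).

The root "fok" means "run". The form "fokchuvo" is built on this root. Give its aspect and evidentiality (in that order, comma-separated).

Segment: fok-chu-vo.
aspect: -chu → habitual.
evidentiality: -vo → inferred.

habitual, inferred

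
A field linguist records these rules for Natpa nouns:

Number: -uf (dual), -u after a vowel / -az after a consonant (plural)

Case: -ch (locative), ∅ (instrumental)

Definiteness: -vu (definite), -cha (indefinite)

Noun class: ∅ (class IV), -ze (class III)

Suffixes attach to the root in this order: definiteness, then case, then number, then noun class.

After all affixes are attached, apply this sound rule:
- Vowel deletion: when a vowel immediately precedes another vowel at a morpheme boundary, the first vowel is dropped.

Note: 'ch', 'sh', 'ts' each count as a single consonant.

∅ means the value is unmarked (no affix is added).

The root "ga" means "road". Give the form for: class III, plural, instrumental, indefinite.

gachuze

Attach definiteness indefinite -cha → gacha.
case = instrumental: zero marking, form stays gacha.
Attach number plural -u (after vowel 'a') → gachau.
Attach noun class class III -ze → gachauze.
Apply vowel deletion: gachauze → gachuze.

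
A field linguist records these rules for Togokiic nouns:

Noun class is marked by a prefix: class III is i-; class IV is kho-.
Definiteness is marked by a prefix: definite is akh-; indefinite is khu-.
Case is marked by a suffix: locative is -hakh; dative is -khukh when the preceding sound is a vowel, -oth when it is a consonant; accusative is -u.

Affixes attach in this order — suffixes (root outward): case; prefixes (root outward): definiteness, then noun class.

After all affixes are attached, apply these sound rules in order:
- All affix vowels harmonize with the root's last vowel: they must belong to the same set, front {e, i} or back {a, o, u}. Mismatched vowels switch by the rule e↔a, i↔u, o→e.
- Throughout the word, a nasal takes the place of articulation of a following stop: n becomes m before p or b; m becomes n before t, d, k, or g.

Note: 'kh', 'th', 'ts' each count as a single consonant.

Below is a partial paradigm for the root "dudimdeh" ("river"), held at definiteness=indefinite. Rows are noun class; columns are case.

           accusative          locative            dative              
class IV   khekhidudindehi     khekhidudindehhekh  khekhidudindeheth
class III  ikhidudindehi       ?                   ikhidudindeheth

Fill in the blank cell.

ikhidudindehhekh

Attach definiteness indefinite khu- → khududimdeh.
Attach case locative -hakh → khududimdehhakh.
Attach noun class class III i- → ikhududimdehhakh.
Apply vowel harmony: ikhududimdehhakh → ikhidudimdehhekh.
Apply nasal assimilation: ikhidudimdehhekh → ikhidudindehhekh.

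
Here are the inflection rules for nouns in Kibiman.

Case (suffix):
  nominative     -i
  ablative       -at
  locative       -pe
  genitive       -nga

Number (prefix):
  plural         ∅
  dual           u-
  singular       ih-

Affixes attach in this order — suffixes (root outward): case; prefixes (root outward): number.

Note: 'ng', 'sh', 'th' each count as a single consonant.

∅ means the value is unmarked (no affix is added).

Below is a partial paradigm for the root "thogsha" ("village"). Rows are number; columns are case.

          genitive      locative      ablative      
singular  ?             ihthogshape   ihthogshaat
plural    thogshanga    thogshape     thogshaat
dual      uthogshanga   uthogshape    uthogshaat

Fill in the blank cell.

ihthogshanga

Attach case genitive -nga → thogshanga.
Attach number singular ih- → ihthogshanga.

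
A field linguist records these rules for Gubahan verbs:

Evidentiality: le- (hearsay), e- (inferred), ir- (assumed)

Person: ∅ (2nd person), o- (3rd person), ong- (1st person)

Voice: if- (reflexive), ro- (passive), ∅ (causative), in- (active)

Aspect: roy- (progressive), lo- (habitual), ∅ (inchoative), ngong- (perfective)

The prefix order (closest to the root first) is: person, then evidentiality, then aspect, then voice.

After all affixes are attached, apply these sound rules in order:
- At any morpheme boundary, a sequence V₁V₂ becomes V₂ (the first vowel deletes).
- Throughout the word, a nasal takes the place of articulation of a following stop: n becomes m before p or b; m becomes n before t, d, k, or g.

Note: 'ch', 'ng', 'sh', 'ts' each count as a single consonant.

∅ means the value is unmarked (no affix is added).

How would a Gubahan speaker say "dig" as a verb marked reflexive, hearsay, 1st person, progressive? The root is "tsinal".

Attach person 1st person ong- → ongtsinal.
Attach evidentiality hearsay le- → leongtsinal.
Attach aspect progressive roy- → royleongtsinal.
Attach voice reflexive if- → ifroyleongtsinal.
Apply vowel deletion: ifroyleongtsinal → ifroylongtsinal.
Nasal assimilation: no change.

ifroylongtsinal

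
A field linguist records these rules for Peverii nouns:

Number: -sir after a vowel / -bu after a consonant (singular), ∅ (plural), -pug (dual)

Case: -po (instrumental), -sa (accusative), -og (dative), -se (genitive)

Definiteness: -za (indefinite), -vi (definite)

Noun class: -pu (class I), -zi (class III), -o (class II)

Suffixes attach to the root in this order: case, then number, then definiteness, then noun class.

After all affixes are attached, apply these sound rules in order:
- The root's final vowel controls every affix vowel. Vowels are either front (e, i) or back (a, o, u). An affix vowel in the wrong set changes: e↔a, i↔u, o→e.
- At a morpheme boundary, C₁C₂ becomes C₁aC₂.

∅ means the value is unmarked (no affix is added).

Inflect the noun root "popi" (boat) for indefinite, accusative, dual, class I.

Attach case accusative -sa → popisa.
Attach number dual -pug → popisapug.
Attach definiteness indefinite -za → popisapugza.
Attach noun class class I -pu → popisapugzapu.
Apply vowel harmony: popisapugzapu → popisepigzepi.
Apply epenthesis: popisepigzepi → popisepigazepi.

popisepigazepi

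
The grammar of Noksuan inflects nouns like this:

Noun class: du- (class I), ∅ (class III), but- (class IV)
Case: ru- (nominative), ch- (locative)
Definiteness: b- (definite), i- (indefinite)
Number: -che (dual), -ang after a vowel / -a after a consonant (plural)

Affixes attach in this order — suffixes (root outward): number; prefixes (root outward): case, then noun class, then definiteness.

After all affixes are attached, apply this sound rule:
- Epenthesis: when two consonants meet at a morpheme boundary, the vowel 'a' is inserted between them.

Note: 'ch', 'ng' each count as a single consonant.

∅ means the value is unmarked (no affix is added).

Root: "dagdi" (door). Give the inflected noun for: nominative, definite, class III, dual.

barudagdiche

Attach case nominative ru- → rudagdi.
Attach number dual -che → rudagdiche.
noun class = class III: zero marking, form stays rudagdiche.
Attach definiteness definite b- → brudagdiche.
Apply epenthesis: brudagdiche → barudagdiche.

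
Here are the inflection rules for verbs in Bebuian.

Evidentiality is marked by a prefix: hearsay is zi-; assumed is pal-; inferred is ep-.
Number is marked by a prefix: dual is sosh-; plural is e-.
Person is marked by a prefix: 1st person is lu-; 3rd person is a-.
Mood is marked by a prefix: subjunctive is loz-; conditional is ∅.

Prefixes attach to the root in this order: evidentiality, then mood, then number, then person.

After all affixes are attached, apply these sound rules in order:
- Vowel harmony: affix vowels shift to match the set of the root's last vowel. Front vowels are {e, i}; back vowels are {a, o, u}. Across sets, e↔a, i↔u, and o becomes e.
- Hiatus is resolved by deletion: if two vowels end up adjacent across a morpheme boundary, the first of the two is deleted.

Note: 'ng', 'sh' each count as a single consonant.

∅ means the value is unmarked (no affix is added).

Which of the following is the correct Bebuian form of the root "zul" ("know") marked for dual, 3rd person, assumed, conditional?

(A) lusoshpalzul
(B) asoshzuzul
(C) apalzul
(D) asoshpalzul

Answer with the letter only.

D

Attach evidentiality assumed pal- → palzul.
mood = conditional: zero marking, form stays palzul.
Attach number dual sosh- → soshpalzul.
Attach person 3rd person a- → asoshpalzul.
Vowel harmony: no change.
Vowel deletion: no change.
So the correct form is asoshpalzul, option (D).
(B) asoshzuzul is wrong: it uses hearsay instead of assumed for evidentiality.
(C) apalzul is wrong: it uses plural instead of dual for number.
(A) lusoshpalzul is wrong: it uses 1st person instead of 3rd person for person.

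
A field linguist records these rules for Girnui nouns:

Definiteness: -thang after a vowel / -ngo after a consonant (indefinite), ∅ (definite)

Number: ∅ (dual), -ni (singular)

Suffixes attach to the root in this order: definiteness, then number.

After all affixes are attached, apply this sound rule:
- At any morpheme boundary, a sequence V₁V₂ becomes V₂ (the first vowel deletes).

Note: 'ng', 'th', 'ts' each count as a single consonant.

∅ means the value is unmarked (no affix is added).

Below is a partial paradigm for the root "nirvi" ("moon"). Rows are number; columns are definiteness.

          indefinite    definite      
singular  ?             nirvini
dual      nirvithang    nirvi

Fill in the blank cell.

Attach definiteness indefinite -thang (after vowel 'i') → nirvithang.
Attach number singular -ni → nirvithangni.
Vowel deletion: no change.

nirvithangni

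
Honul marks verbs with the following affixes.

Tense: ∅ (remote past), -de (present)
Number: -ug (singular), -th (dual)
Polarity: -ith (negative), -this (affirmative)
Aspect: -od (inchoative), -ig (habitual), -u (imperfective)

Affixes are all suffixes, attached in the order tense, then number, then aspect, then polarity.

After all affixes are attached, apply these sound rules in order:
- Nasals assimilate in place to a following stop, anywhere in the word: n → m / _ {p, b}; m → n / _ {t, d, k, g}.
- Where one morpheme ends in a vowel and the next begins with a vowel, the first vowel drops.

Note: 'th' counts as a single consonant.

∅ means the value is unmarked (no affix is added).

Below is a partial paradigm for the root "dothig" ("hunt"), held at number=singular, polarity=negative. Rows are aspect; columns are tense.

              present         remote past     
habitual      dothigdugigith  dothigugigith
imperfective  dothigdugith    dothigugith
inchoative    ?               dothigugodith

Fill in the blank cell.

dothigdugodith

Attach tense present -de → dothigde.
Attach number singular -ug → dothigdeug.
Attach aspect inchoative -od → dothigdeugod.
Attach polarity negative -ith → dothigdeugodith.
Nasal assimilation: no change.
Apply vowel deletion: dothigdeugodith → dothigdugodith.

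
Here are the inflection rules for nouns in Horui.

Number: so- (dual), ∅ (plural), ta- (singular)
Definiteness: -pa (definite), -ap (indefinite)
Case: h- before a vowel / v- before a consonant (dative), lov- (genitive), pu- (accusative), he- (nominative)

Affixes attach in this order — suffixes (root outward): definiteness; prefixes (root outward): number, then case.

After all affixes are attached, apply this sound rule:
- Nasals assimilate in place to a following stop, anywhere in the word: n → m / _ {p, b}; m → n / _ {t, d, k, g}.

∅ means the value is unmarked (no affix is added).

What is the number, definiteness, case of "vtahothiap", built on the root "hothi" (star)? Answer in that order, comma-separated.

Segment: v-ta-hothi-ap.
number: ta- → singular.
definiteness: -ap → indefinite.
case: h/v- → dative.

singular, indefinite, dative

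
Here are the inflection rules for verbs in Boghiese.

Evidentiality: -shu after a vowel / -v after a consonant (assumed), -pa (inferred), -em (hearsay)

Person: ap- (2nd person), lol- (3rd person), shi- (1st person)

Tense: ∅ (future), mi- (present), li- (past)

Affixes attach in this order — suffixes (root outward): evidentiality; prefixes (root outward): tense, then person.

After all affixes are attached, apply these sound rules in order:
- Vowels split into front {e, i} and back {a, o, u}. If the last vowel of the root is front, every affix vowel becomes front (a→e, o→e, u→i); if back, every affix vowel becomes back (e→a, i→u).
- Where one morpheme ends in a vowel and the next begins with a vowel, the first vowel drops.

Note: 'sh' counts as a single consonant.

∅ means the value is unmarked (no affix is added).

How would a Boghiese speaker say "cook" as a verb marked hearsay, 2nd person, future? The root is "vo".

apvam

tense = future: zero marking, form stays vo.
Attach evidentiality hearsay -em → voem.
Attach person 2nd person ap- → apvoem.
Apply vowel harmony: apvoem → apvoam.
Apply vowel deletion: apvoam → apvam.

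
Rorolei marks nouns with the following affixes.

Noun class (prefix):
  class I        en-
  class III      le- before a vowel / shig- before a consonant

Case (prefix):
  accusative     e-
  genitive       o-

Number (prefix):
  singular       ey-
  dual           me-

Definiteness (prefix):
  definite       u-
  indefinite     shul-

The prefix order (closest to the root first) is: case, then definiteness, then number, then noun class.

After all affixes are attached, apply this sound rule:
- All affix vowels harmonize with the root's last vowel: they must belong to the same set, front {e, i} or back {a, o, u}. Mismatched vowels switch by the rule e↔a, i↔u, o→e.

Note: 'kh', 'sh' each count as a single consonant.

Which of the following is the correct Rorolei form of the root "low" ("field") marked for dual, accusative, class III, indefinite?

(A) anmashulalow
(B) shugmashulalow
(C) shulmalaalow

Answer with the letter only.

Attach case accusative e- → elow.
Attach definiteness indefinite shul- → shulelow.
Attach number dual me- → meshulelow.
Attach noun class class III shig- (before consonant 'm') → shigmeshulelow.
Apply vowel harmony: shigmeshulelow → shugmashulalow.
So the correct form is shugmashulalow, option (B).
(A) anmashulalow is wrong: it uses class I instead of class III for noun class.
(C) shulmalaalow is wrong: it has the affixes in the wrong order.

B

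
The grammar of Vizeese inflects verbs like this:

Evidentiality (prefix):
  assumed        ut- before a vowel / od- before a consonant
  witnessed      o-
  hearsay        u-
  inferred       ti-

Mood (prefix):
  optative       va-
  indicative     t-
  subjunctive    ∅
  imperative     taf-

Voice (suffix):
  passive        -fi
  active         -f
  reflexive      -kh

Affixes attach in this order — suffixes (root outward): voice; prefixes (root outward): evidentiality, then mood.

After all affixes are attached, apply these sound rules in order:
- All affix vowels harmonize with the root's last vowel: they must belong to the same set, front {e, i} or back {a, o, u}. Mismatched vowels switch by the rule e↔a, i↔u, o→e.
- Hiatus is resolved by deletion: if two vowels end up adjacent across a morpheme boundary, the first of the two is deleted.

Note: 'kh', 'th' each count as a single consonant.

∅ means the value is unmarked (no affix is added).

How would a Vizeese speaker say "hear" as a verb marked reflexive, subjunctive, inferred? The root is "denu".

Attach evidentiality inferred ti- → tidenu.
mood = subjunctive: zero marking, form stays tidenu.
Attach voice reflexive -kh → tidenukh.
Apply vowel harmony: tidenukh → tudenukh.
Vowel deletion: no change.

tudenukh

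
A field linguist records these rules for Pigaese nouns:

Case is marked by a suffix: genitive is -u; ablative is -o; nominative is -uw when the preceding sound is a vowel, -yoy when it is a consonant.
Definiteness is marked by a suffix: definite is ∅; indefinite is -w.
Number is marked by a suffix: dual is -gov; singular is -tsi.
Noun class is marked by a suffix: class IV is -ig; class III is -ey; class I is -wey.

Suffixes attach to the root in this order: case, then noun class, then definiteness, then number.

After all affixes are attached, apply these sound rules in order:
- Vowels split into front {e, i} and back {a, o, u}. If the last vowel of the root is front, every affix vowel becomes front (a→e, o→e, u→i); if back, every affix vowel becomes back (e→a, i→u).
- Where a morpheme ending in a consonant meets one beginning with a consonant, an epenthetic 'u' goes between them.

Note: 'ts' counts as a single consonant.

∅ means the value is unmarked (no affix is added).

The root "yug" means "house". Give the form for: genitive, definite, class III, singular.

yuguayutsu

Attach case genitive -u → yugu.
Attach noun class class III -ey → yuguey.
definiteness = definite: zero marking, form stays yuguey.
Attach number singular -tsi → yugueytsi.
Apply vowel harmony: yugueytsi → yuguaytsu.
Apply epenthesis: yuguaytsu → yuguayutsu.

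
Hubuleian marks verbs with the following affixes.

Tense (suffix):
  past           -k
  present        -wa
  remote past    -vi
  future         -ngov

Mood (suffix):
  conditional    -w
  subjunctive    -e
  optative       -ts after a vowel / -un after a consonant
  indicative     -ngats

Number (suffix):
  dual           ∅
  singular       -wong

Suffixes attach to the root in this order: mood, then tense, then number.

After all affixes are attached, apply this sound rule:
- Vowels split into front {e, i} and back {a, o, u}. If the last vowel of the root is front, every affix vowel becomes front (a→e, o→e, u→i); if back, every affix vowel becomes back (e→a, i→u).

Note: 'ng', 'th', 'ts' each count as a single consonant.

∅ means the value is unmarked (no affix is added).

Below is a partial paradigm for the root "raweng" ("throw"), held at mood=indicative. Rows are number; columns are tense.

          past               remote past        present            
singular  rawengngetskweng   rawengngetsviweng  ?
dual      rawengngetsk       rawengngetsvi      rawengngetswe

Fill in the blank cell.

rawengngetsweweng

Attach mood indicative -ngats → rawengngats.
Attach tense present -wa → rawengngatswa.
Attach number singular -wong → rawengngatswawong.
Apply vowel harmony: rawengngatswawong → rawengngetsweweng.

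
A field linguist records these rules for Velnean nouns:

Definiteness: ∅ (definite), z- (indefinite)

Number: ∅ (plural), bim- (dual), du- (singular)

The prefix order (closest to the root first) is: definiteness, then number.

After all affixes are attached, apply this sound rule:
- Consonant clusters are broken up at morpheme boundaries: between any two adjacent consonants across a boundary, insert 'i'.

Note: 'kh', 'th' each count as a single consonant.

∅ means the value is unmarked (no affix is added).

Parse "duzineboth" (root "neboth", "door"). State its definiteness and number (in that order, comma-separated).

indefinite, singular

Segment: du-z-neboth.
definiteness: z- → indefinite.
number: du- → singular.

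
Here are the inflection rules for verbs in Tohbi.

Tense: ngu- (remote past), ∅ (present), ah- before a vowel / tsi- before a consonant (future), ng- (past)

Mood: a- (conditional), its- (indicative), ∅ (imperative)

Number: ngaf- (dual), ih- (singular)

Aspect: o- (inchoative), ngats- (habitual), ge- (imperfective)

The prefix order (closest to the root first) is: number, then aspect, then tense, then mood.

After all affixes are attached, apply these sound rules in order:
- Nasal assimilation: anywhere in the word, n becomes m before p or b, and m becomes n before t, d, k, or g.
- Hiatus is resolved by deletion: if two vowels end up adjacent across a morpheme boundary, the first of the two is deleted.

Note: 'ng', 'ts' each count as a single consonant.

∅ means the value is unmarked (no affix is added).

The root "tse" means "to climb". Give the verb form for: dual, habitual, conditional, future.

Attach number dual ngaf- → ngaftse.
Attach aspect habitual ngats- → ngatsngaftse.
Attach tense future tsi- (before consonant 'ng') → tsingatsngaftse.
Attach mood conditional a- → atsingatsngaftse.
Nasal assimilation: no change.
Vowel deletion: no change.

atsingatsngaftse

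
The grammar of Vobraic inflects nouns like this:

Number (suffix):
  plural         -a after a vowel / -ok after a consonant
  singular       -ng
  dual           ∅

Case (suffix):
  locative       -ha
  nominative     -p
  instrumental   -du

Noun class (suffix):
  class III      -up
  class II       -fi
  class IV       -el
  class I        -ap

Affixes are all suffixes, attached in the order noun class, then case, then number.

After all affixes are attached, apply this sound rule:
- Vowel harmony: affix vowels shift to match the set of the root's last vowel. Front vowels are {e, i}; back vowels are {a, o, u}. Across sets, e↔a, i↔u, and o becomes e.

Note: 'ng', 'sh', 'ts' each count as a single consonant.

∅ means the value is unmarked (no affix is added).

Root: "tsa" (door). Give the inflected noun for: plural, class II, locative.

Attach noun class class II -fi → tsafi.
Attach case locative -ha → tsafiha.
Attach number plural -a (after vowel 'a') → tsafihaa.
Apply vowel harmony: tsafihaa → tsafuhaa.

tsafuhaa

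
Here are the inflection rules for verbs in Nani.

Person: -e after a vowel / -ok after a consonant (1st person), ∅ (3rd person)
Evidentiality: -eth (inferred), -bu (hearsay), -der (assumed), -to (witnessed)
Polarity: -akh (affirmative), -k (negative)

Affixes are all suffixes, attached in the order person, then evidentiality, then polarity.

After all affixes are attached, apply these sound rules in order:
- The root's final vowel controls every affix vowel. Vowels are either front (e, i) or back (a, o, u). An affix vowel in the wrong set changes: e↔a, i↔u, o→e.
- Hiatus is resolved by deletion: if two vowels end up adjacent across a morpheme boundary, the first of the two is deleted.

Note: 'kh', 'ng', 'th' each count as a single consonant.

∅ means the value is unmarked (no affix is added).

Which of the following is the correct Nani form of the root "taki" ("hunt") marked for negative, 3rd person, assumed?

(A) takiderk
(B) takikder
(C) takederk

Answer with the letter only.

A

person = 3rd person: zero marking, form stays taki.
Attach evidentiality assumed -der → takider.
Attach polarity negative -k → takiderk.
Vowel harmony: no change.
Vowel deletion: no change.
So the correct form is takiderk, option (A).
(C) takederk is wrong: it uses 1st person instead of 3rd person for person.
(B) takikder is wrong: it has the affixes in the wrong order.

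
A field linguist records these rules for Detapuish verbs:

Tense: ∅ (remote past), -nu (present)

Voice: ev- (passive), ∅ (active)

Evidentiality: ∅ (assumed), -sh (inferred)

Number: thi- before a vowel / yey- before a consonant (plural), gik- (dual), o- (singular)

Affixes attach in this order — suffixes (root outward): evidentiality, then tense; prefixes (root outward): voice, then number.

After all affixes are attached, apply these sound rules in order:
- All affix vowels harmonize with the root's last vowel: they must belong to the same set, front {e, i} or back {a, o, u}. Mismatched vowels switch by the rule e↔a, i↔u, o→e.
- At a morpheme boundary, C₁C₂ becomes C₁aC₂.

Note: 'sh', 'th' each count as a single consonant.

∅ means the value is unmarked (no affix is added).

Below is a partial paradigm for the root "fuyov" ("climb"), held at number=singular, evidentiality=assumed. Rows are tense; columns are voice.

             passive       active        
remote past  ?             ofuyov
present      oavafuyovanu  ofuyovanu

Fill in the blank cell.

Attach voice passive ev- → evfuyov.
Attach number singular o- → oevfuyov.
evidentiality = assumed: zero marking, form stays oevfuyov.
tense = remote past: zero marking, form stays oevfuyov.
Apply vowel harmony: oevfuyov → oavfuyov.
Apply epenthesis: oavfuyov → oavafuyov.

oavafuyov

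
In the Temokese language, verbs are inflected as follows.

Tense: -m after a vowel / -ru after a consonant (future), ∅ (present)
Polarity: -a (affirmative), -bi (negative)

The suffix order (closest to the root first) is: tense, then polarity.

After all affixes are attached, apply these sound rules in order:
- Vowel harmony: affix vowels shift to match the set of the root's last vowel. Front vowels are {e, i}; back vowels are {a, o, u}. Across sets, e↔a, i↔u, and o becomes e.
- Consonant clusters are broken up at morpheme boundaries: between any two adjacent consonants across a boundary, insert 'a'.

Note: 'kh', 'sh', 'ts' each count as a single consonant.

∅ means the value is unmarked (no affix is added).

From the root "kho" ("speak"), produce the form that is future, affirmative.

khoma

Attach tense future -m (after vowel 'o') → khom.
Attach polarity affirmative -a → khoma.
Vowel harmony: no change.
Epenthesis: no change.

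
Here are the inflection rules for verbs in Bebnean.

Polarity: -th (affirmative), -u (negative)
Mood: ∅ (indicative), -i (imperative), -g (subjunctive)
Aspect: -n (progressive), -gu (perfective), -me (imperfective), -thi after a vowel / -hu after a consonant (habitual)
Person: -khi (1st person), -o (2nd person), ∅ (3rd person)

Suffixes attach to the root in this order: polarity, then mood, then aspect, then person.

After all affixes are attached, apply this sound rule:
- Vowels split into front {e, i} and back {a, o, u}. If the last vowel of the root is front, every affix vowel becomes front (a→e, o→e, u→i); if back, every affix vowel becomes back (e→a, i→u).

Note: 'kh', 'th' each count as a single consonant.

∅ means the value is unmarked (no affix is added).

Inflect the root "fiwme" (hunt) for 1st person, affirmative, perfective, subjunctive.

Attach polarity affirmative -th → fiwmeth.
Attach mood subjunctive -g → fiwmethg.
Attach aspect perfective -gu → fiwmethggu.
Attach person 1st person -khi → fiwmethggukhi.
Apply vowel harmony: fiwmethggukhi → fiwmethggikhi.

fiwmethggikhi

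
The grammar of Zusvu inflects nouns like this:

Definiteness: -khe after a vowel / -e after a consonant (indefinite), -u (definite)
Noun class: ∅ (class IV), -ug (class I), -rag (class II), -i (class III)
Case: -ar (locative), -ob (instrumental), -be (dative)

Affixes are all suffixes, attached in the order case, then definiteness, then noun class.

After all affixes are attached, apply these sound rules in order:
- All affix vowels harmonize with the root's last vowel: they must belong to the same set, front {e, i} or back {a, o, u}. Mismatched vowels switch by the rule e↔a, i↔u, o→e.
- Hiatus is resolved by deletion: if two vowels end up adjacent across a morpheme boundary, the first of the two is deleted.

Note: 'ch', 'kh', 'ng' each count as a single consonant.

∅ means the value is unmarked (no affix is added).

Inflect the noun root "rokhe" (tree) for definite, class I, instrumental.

rokhebig

Attach case instrumental -ob → rokheob.
Attach definiteness definite -u → rokheobu.
Attach noun class class I -ug → rokheobuug.
Apply vowel harmony: rokheobuug → rokheebiig.
Apply vowel deletion: rokheebiig → rokhebig.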